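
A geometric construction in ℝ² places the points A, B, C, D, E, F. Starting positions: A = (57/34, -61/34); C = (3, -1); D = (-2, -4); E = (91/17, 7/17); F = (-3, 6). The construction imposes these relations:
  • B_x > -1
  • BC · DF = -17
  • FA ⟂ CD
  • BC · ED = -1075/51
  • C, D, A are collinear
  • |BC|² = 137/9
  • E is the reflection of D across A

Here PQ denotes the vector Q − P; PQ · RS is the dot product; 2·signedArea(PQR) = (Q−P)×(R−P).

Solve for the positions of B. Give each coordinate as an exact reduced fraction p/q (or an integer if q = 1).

1. B_x = -2/3  [BC · DF = -17 ∩ BC · ED = -1075/51]
2. B_y = 1/3  [BC · DF = -17 ∩ BC · ED = -1075/51]
   → B = (-2/3, 1/3)

B = (-2/3, 1/3)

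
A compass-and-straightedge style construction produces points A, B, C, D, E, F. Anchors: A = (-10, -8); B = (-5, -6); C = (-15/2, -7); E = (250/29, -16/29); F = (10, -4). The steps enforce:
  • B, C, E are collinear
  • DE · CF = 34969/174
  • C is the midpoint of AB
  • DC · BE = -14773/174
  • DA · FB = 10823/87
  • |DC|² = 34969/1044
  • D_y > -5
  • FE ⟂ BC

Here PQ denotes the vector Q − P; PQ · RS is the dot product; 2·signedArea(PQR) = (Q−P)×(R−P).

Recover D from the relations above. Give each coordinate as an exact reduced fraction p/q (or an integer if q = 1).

D = (-185/87, -422/87)

1. D_x = -185/87  [DE · CF = 34969/174 ∩ DC · BE = -14773/174]
2. D_y = -422/87  [DE · CF = 34969/174 ∩ DC · BE = -14773/174]
   → D = (-185/87, -422/87)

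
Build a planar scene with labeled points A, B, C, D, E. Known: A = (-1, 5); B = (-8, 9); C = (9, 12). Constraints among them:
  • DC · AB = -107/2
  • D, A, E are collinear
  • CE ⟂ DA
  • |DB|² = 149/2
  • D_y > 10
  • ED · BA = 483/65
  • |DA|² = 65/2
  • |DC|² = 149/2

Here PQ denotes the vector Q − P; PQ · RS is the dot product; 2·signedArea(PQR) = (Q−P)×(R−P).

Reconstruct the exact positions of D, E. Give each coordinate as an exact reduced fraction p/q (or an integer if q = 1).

D = (1/2, 21/2)
E = (191/130, 1827/130)

1. D_x = 1/2  [line 7·x + -4·y + 77/2 = 0 ∩ |DA|² = 65/2]
2. D_y = 21/2  [line 7·x + -4·y + 77/2 = 0 ∩ |DA|² = 65/2]
   → D = (1/2, 21/2)
3. E_x = 191/130  [D, A, E are collinear ∩ CE ⟂ DA]
4. E_y = 1827/130  [D, A, E are collinear ∩ CE ⟂ DA]
   → E = (191/130, 1827/130)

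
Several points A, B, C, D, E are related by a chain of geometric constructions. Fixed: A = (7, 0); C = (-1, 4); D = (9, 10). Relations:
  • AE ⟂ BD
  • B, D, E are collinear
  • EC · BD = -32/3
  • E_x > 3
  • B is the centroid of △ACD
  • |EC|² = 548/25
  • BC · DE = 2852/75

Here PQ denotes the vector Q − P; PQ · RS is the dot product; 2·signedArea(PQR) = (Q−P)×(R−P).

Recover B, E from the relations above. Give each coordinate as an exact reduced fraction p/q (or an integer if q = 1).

1. B_x = 5  [B is the centroid of △ACD]
2. B_y = 14/3  [B is the centroid of △ACD]
   → B = (5, 14/3)
3. E_x = 87/25  [B, D, E are collinear ∩ AE ⟂ BD]
4. E_y = 66/25  [B, D, E are collinear ∩ AE ⟂ BD]
   → E = (87/25, 66/25)

B = (5, 14/3)
E = (87/25, 66/25)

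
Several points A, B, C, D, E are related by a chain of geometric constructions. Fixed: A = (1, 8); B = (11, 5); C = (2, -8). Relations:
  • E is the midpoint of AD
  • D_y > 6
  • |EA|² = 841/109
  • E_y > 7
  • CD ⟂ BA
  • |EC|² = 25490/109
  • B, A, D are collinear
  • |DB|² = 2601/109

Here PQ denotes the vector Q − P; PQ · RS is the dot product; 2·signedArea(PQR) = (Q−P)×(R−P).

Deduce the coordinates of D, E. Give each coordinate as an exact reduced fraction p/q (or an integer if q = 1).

1. D_x = 689/109  [B, A, D are collinear ∩ CD ⟂ BA]
2. D_y = 698/109  [B, A, D are collinear ∩ CD ⟂ BA]
   → D = (689/109, 698/109)
3. E_x = 399/109  [E is the midpoint of AD]
4. E_y = 785/109  [E is the midpoint of AD]
   → E = (399/109, 785/109)

D = (689/109, 698/109)
E = (399/109, 785/109)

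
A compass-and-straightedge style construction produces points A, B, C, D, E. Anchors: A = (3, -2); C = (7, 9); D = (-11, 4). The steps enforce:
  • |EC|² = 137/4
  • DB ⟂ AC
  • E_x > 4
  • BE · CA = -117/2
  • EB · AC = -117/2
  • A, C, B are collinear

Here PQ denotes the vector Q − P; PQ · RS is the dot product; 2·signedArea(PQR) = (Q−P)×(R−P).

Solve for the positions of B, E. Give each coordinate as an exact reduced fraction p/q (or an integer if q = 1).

B = (451/137, -164/137)
E = (5, 7/2)

1. B_x = 451/137  [A, C, B are collinear ∩ DB ⟂ AC]
2. B_y = -164/137  [A, C, B are collinear ∩ DB ⟂ AC]
   → B = (451/137, -164/137)
3. E_x = 5  [line -4·x + -11·y + 117/2 = 0 ∩ |EC|² = 137/4]
4. E_y = 7/2  [line -4·x + -11·y + 117/2 = 0 ∩ |EC|² = 137/4]
   → E = (5, 7/2)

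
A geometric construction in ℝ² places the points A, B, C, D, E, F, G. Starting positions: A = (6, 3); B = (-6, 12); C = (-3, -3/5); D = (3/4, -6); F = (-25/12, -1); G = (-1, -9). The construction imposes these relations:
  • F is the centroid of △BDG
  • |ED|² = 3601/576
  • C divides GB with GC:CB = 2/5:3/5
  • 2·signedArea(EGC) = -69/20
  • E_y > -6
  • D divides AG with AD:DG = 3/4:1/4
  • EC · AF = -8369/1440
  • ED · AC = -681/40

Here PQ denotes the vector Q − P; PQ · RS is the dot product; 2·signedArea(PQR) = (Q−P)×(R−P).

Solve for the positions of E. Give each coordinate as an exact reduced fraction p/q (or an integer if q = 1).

1. E_x = -37/24  [EC · AF = -8369/1440 ∩ ED · AC = -681/40]
2. E_y = -5  [EC · AF = -8369/1440 ∩ ED · AC = -681/40]
   → E = (-37/24, -5)

E = (-37/24, -5)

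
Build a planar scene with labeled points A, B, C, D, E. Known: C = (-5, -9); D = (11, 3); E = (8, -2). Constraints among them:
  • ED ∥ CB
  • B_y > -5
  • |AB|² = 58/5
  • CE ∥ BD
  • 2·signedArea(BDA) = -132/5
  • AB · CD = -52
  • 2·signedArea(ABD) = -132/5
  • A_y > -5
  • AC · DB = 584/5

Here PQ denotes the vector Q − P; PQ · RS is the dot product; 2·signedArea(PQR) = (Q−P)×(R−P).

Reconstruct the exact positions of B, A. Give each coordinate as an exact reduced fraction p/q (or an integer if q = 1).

1. B_x = -2  [CE ∥ BD ∩ ED ∥ CB]
2. B_y = -4  [CE ∥ BD ∩ ED ∥ CB]
   → B = (-2, -4)
3. A_x = 7/5  [AC · DB = 584/5 ∩ 2·signedArea(ABD) = -132/5]
4. A_y = -21/5  [AC · DB = 584/5 ∩ 2·signedArea(ABD) = -132/5]
   → A = (7/5, -21/5)

A = (7/5, -21/5)
B = (-2, -4)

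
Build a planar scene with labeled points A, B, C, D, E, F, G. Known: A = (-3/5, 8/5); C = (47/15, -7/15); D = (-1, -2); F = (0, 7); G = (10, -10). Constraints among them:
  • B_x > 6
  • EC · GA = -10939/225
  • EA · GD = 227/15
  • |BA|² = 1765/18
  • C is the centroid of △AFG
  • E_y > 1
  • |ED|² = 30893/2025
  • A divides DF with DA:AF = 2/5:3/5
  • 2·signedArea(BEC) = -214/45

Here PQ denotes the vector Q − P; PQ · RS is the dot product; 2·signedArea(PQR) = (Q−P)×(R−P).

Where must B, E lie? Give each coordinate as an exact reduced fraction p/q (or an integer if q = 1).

1. E_x = 32/45  [EA · GD = 227/15 ∩ EC · GA = -10939/225]
2. E_y = 68/45  [EA · GD = 227/15 ∩ EC · GA = -10939/225]
   → E = (32/45, 68/45)
3. B_x = 197/30  [line 89/45·x + 109/45·y + -14/45 = 0 ∩ |BA|² = 1765/18]
4. B_y = -157/30  [line 89/45·x + 109/45·y + -14/45 = 0 ∩ |BA|² = 1765/18]
   → B = (197/30, -157/30)

B = (197/30, -157/30)
E = (32/45, 68/45)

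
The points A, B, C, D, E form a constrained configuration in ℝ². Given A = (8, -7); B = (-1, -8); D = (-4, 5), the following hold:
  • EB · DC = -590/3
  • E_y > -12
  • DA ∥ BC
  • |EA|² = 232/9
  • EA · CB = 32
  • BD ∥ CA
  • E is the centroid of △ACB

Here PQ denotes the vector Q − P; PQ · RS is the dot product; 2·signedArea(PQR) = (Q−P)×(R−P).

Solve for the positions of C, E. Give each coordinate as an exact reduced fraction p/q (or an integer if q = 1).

C = (11, -20)
E = (6, -35/3)

1. C_x = 11  [BD ∥ CA ∩ DA ∥ BC]
2. C_y = -20  [BD ∥ CA ∩ DA ∥ BC]
   → C = (11, -20)
3. E_x = 6  [E is the centroid of △ACB]
4. E_y = -35/3  [E is the centroid of △ACB]
   → E = (6, -35/3)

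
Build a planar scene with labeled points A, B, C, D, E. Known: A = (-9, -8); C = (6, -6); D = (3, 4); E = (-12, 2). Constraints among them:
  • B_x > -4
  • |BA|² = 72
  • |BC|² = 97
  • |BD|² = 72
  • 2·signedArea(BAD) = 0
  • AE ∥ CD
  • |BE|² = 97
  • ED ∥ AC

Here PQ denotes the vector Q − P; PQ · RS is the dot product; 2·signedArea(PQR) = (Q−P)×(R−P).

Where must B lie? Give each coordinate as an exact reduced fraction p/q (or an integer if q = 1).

B = (-3, -2)

1. B_x = -3  [line -12·x + 12·y + -12 = 0 ∩ |BA|² = 72]
2. B_y = -2  [line -12·x + 12·y + -12 = 0 ∩ |BA|² = 72]
   → B = (-3, -2)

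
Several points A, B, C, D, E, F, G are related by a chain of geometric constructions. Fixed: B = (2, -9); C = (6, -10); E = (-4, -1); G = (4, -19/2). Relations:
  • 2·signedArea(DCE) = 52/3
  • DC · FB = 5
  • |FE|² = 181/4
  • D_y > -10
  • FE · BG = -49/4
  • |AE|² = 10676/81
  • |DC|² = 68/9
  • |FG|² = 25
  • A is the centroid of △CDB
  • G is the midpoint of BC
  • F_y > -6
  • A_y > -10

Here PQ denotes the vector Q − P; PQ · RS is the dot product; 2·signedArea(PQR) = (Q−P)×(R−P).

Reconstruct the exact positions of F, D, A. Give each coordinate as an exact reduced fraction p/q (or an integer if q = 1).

1. F_x = 1  [line -2·x + 1/2·y + 19/4 = 0 ∩ |FG|² = 25]
2. F_y = -11/2  [line -2·x + 1/2·y + 19/4 = 0 ∩ |FG|² = 25]
   → F = (1, -11/2)
3. D_x = 10/3  [2·signedArea(DCE) = 52/3 ∩ DC · FB = 5]
4. D_y = -28/3  [2·signedArea(DCE) = 52/3 ∩ DC · FB = 5]
   → D = (10/3, -28/3)
5. A_x = 34/9  [A is the centroid of △CDB]
6. A_y = -85/9  [A is the centroid of △CDB]
   → A = (34/9, -85/9)

A = (34/9, -85/9)
D = (10/3, -28/3)
F = (1, -11/2)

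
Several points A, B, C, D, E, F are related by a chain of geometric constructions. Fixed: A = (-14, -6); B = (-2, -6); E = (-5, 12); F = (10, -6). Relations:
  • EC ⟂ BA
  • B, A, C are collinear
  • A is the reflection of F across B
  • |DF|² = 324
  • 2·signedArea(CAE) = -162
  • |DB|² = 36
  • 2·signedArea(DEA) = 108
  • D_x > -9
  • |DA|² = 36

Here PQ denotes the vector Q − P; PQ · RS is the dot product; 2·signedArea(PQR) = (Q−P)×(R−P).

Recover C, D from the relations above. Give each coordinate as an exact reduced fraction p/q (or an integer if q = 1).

1. C_x = -5  [B, A, C are collinear ∩ EC ⟂ BA]
2. C_y = -6  [B, A, C are collinear ∩ EC ⟂ BA]
   → C = (-5, -6)
3. D_x = -8  [line 18·x + -9·y + 90 = 0 ∩ |DA|² = 36]
4. D_y = -6  [line 18·x + -9·y + 90 = 0 ∩ |DA|² = 36]
   → D = (-8, -6)

C = (-5, -6)
D = (-8, -6)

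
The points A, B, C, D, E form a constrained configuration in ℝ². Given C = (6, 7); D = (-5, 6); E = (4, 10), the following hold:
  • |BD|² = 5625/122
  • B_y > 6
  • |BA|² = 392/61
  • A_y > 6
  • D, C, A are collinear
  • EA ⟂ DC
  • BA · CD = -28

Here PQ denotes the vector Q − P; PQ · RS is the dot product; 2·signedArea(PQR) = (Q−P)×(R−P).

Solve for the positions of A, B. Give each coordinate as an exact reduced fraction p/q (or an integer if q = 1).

A = (523/122, 835/122)
B = (215/122, 807/122)

1. A_x = 523/122  [D, C, A are collinear ∩ EA ⟂ DC]
2. A_y = 835/122  [D, C, A are collinear ∩ EA ⟂ DC]
   → A = (523/122, 835/122)
3. B_x = 215/122  [line 11·x + 1·y + -26 = 0 ∩ |BA|² = 392/61]
4. B_y = 807/122  [line 11·x + 1·y + -26 = 0 ∩ |BA|² = 392/61]
   → B = (215/122, 807/122)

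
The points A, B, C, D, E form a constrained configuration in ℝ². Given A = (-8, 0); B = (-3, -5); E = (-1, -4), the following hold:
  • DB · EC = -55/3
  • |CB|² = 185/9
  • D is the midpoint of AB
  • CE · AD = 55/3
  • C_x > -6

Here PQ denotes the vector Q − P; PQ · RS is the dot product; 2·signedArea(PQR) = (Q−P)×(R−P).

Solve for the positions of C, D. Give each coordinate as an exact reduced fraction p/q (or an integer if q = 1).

C = (-17/3, -4/3)
D = (-11/2, -5/2)

1. D_x = -11/2  [D is the midpoint of AB]
2. D_y = -5/2  [D is the midpoint of AB]
   → D = (-11/2, -5/2)
3. C_x = -17/3  [line -5/2·x + 5/2·y + -65/6 = 0 ∩ |CB|² = 185/9]
4. C_y = -4/3  [line -5/2·x + 5/2·y + -65/6 = 0 ∩ |CB|² = 185/9]
   → C = (-17/3, -4/3)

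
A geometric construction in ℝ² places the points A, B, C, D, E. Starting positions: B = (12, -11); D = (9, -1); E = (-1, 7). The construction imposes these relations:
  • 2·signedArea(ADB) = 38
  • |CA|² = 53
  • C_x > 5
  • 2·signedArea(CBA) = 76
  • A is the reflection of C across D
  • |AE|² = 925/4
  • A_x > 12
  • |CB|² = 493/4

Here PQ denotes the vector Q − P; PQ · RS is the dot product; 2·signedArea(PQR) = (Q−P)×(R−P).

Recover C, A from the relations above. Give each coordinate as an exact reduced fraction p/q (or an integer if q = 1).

1. A_x = 25/2  [line 10·x + 3·y + -125 = 0 ∩ |AE|² = 925/4]
2. A_y = 0  [line 10·x + 3·y + -125 = 0 ∩ |AE|² = 925/4]
   → A = (25/2, 0)
3. C_x = 11/2  [2·signedArea(CBA) = 76 ∩ A is the reflection of C across D]
4. C_y = -2  [2·signedArea(CBA) = 76 ∩ A is the reflection of C across D]
   → C = (11/2, -2)

A = (25/2, 0)
C = (11/2, -2)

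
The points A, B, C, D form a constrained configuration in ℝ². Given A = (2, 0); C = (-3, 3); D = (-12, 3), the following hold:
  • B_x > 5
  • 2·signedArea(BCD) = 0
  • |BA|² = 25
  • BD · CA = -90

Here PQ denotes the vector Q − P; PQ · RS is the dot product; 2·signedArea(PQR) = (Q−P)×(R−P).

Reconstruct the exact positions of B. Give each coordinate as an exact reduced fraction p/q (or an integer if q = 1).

B = (6, 3)

1. B_x = 6  [2·signedArea(BCD) = 0 ∩ BD · CA = -90]
2. B_y = 3  [2·signedArea(BCD) = 0 ∩ BD · CA = -90]
   → B = (6, 3)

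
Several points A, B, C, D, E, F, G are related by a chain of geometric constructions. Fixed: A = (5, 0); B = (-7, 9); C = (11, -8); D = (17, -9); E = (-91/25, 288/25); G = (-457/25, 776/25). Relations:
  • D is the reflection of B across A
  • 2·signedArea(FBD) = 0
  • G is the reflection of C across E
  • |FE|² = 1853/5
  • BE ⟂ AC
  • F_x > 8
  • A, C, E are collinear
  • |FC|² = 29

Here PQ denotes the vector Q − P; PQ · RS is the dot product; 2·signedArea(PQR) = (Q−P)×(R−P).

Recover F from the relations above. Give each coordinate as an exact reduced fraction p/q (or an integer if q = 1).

F = (9, -3)

1. F_x = 9  [line 18·x + 24·y + -90 = 0 ∩ |FE|² = 1853/5]
2. F_y = -3  [line 18·x + 24·y + -90 = 0 ∩ |FE|² = 1853/5]
   → F = (9, -3)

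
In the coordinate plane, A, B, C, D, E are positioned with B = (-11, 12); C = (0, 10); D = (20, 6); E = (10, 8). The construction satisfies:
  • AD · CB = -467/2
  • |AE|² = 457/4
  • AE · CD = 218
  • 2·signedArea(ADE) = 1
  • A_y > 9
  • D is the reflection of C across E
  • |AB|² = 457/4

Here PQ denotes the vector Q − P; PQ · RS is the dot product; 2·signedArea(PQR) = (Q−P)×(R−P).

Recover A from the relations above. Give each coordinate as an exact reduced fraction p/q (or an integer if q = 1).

1. A_x = -1/2  [AE · CD = 218 ∩ AD · CB = -467/2]
2. A_y = 10  [AE · CD = 218 ∩ AD · CB = -467/2]
   → A = (-1/2, 10)

A = (-1/2, 10)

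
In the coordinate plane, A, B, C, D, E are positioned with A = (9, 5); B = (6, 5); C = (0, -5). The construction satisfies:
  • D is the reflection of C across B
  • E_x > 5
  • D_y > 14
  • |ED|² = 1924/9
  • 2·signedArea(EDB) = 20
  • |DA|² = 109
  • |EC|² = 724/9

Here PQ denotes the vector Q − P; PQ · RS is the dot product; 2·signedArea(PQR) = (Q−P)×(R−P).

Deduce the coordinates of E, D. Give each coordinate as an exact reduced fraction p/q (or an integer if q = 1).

1. D_x = 12  [D is the reflection of C across B]
2. D_y = 15  [D is the reflection of C across B]
   → D = (12, 15)
3. E_x = 6  [line 10·x + -6·y + -50 = 0 ∩ |EC|² = 724/9]
4. E_y = 5/3  [line 10·x + -6·y + -50 = 0 ∩ |EC|² = 724/9]
   → E = (6, 5/3)

D = (12, 15)
E = (6, 5/3)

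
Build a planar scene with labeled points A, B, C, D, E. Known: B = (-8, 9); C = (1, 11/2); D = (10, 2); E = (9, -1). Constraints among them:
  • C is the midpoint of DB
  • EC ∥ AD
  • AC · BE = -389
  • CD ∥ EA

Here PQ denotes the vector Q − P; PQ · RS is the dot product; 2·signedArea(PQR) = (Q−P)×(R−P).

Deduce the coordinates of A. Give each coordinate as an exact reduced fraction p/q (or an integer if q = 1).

1. A_x = 18  [EC ∥ AD ∩ CD ∥ EA]
2. A_y = -9/2  [EC ∥ AD ∩ CD ∥ EA]
   → A = (18, -9/2)

A = (18, -9/2)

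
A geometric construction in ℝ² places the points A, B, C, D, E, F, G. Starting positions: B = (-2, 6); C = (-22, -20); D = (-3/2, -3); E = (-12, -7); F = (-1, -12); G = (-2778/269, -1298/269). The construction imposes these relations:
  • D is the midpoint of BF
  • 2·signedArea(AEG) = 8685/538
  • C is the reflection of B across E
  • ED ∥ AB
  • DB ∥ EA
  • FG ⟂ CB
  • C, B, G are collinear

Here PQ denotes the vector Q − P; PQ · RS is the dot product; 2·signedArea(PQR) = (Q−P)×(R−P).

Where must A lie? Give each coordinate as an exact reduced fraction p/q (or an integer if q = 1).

1. A_x = -25/2  [ED ∥ AB ∩ DB ∥ EA]
2. A_y = 2  [ED ∥ AB ∩ DB ∥ EA]
   → A = (-25/2, 2)

A = (-25/2, 2)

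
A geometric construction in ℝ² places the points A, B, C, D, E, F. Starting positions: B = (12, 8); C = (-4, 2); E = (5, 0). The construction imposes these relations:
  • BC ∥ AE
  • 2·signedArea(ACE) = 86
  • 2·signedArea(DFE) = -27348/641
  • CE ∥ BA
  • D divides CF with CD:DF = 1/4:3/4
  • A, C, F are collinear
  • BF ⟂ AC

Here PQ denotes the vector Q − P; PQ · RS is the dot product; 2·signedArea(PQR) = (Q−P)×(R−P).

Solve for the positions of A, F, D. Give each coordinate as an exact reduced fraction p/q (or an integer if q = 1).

1. A_x = 21  [BC ∥ AE ∩ CE ∥ BA]
2. A_y = 6  [BC ∥ AE ∩ CE ∥ BA]
   → A = (21, 6)
3. F_x = 8036/641  [A, C, F are collinear ∩ BF ⟂ AC]
4. F_y = 2978/641  [A, C, F are collinear ∩ BF ⟂ AC]
   → F = (8036/641, 2978/641)
5. D_x = 86/641  [D divides CF with CD:DF = 1/4:3/4]
6. D_y = 1706/641  [D divides CF with CD:DF = 1/4:3/4]
   → D = (86/641, 1706/641)

A = (21, 6)
D = (86/641, 1706/641)
F = (8036/641, 2978/641)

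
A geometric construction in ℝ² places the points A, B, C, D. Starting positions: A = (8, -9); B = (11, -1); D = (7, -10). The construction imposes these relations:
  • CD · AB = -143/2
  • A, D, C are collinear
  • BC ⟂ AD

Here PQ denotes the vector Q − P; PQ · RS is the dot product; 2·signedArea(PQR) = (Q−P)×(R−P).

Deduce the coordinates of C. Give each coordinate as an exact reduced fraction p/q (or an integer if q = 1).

C = (27/2, -7/2)

1. C_x = 27/2  [A, D, C are collinear ∩ BC ⟂ AD]
2. C_y = -7/2  [A, D, C are collinear ∩ BC ⟂ AD]
   → C = (27/2, -7/2)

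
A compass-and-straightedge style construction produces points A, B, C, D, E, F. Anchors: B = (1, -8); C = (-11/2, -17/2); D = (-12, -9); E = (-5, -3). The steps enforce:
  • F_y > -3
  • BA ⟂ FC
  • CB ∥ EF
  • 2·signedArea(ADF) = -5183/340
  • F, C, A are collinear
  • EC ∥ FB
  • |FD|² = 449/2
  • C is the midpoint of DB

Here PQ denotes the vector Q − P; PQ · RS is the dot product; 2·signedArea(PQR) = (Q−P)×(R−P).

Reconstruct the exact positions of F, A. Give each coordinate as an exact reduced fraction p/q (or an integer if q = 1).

1. F_x = 3/2  [EC ∥ FB ∩ CB ∥ EF]
2. F_y = -5/2  [EC ∥ FB ∩ CB ∥ EF]
   → F = (3/2, -5/2)
3. A_x = -128/85  [F, C, A are collinear ∩ BA ⟂ FC]
4. A_y = -863/170  [F, C, A are collinear ∩ BA ⟂ FC]
   → A = (-128/85, -863/170)

A = (-128/85, -863/170)
F = (3/2, -5/2)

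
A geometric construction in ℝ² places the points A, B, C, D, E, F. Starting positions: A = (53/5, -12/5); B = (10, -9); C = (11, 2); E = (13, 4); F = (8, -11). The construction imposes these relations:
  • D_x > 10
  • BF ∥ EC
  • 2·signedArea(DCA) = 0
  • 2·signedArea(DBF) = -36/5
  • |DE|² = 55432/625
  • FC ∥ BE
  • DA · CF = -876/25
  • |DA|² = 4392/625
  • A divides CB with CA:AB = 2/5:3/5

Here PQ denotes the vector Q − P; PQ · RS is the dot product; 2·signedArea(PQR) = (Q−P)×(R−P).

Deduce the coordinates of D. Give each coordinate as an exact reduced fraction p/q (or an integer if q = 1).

D = (259/25, -126/25)

1. D_x = 259/25  [2·signedArea(DCA) = 0 ∩ DA · CF = -876/25]
2. D_y = -126/25  [2·signedArea(DCA) = 0 ∩ DA · CF = -876/25]
   → D = (259/25, -126/25)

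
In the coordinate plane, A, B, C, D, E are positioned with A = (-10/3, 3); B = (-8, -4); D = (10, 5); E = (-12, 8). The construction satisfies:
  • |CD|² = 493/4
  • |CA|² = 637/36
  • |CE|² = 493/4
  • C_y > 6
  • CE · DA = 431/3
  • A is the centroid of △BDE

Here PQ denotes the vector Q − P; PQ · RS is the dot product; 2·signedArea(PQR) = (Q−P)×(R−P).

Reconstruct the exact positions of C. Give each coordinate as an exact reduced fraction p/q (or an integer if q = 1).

C = (-1, 13/2)

1. C_x = -1  [line 40/3·x + 2·y + 1/3 = 0 ∩ |CD|² = 493/4]
2. C_y = 13/2  [line 40/3·x + 2·y + 1/3 = 0 ∩ |CD|² = 493/4]
   → C = (-1, 13/2)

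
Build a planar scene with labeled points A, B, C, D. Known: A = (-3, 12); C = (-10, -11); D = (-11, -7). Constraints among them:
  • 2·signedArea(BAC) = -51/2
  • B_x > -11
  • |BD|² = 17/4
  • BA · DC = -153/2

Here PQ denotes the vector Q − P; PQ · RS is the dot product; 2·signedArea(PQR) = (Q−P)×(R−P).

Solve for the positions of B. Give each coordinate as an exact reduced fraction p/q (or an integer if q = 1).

B = (-21/2, -9)

1. B_x = -21/2  [2·signedArea(BAC) = -51/2 ∩ BA · DC = -153/2]
2. B_y = -9  [2·signedArea(BAC) = -51/2 ∩ BA · DC = -153/2]
   → B = (-21/2, -9)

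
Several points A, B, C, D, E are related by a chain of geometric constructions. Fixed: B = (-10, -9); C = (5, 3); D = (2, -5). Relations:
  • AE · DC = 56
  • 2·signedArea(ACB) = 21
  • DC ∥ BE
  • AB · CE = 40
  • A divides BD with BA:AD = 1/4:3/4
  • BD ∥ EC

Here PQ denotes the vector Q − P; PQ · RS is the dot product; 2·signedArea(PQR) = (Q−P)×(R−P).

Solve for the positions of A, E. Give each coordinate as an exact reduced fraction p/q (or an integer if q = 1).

1. A_x = -7  [A divides BD with BA:AD = 1/4:3/4]
2. A_y = -8  [A divides BD with BA:AD = 1/4:3/4]
   → A = (-7, -8)
3. E_x = -7  [BD ∥ EC ∩ DC ∥ BE]
4. E_y = -1  [BD ∥ EC ∩ DC ∥ BE]
   → E = (-7, -1)

A = (-7, -8)
E = (-7, -1)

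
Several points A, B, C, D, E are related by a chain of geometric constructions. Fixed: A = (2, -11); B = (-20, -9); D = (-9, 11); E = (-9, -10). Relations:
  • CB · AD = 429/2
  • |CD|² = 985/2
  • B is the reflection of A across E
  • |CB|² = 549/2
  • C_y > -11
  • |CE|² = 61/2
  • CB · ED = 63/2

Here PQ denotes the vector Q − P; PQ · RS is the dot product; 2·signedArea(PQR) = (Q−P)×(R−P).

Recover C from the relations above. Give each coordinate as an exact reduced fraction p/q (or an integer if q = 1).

C = (-7/2, -21/2)

1. C_x = -7/2  [CB · AD = 429/2 ∩ CB · ED = 63/2]
2. C_y = -21/2  [CB · AD = 429/2 ∩ CB · ED = 63/2]
   → C = (-7/2, -21/2)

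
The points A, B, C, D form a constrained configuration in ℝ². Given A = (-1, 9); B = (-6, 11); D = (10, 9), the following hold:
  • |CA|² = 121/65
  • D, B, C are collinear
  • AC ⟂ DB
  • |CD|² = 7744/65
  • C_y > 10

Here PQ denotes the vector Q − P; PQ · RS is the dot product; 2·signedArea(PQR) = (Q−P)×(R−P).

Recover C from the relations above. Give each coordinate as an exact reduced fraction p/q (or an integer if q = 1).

C = (-54/65, 673/65)

1. C_x = -54/65  [D, B, C are collinear ∩ AC ⟂ DB]
2. C_y = 673/65  [D, B, C are collinear ∩ AC ⟂ DB]
   → C = (-54/65, 673/65)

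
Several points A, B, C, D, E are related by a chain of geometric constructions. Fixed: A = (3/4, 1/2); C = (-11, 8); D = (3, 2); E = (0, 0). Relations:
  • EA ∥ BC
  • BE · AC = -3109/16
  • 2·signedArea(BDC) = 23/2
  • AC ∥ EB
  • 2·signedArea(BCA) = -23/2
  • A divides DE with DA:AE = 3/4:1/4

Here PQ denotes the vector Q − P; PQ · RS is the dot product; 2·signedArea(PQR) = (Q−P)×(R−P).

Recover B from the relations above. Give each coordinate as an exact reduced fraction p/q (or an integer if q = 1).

1. B_x = -47/4  [EA ∥ BC ∩ AC ∥ EB]
2. B_y = 15/2  [EA ∥ BC ∩ AC ∥ EB]
   → B = (-47/4, 15/2)

B = (-47/4, 15/2)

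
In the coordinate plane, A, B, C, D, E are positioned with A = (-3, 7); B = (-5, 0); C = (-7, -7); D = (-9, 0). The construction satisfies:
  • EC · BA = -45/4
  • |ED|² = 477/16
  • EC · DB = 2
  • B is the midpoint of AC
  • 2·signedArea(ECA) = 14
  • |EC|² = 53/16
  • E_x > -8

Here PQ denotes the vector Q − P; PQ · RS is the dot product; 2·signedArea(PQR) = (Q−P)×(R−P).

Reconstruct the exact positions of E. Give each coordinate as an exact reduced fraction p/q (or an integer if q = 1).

1. E_x = -15/2  [EC · DB = 2 ∩ EC · BA = -45/4]
2. E_y = -21/4  [EC · DB = 2 ∩ EC · BA = -45/4]
   → E = (-15/2, -21/4)

E = (-15/2, -21/4)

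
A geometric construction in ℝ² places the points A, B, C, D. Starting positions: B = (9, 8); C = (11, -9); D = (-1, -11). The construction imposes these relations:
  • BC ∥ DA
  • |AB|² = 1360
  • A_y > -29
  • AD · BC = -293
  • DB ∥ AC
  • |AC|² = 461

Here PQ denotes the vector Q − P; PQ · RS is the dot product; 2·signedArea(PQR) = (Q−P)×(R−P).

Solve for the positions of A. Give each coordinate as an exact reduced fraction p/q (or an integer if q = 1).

1. A_x = 1  [DB ∥ AC ∩ BC ∥ DA]
2. A_y = -28  [DB ∥ AC ∩ BC ∥ DA]
   → A = (1, -28)

A = (1, -28)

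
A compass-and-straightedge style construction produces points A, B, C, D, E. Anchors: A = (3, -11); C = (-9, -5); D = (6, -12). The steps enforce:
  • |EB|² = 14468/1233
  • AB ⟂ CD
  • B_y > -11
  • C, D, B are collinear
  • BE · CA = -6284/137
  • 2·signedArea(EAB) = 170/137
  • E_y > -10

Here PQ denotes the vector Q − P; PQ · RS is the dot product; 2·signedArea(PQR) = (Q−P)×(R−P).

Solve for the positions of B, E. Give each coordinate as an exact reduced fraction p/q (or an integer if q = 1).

B = (432/137, -1462/137)
E = (0, -28/3)

1. B_x = 432/137  [C, D, B are collinear ∩ AB ⟂ CD]
2. B_y = -1462/137  [C, D, B are collinear ∩ AB ⟂ CD]
   → B = (432/137, -1462/137)
3. E_x = 0  [2·signedArea(EAB) = 170/137 ∩ BE · CA = -6284/137]
4. E_y = -28/3  [2·signedArea(EAB) = 170/137 ∩ BE · CA = -6284/137]
   → E = (0, -28/3)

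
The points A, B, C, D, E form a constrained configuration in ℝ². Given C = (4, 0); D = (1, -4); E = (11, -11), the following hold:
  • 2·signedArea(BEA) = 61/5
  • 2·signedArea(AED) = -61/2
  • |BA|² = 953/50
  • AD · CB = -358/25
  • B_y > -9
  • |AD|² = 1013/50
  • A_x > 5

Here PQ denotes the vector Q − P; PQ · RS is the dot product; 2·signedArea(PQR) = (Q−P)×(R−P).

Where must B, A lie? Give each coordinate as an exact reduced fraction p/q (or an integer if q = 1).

A = (11/2, -41/10)
B = (7, -41/5)

1. A_x = 11/2  [line -7·x + -10·y + -5/2 = 0 ∩ |AD|² = 1013/50]
2. A_y = -41/10  [line -7·x + -10·y + -5/2 = 0 ∩ |AD|² = 1013/50]
   → A = (11/2, -41/10)
3. B_x = 7  [2·signedArea(BEA) = 61/5 ∩ AD · CB = -358/25]
4. B_y = -41/5  [2·signedArea(BEA) = 61/5 ∩ AD · CB = -358/25]
   → B = (7, -41/5)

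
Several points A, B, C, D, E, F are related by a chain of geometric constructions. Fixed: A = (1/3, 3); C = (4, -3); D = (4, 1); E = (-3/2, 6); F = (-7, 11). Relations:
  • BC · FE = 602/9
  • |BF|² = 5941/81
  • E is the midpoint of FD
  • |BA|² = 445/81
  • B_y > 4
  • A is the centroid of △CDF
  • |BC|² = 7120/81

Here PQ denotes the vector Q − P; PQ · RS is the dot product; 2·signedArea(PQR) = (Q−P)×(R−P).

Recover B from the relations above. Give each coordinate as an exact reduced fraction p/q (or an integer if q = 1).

1. B_x = -8/9  [line -11/2·x + 5·y + -269/9 = 0 ∩ |BC|² = 7120/81]
2. B_y = 5  [line -11/2·x + 5·y + -269/9 = 0 ∩ |BC|² = 7120/81]
   → B = (-8/9, 5)

B = (-8/9, 5)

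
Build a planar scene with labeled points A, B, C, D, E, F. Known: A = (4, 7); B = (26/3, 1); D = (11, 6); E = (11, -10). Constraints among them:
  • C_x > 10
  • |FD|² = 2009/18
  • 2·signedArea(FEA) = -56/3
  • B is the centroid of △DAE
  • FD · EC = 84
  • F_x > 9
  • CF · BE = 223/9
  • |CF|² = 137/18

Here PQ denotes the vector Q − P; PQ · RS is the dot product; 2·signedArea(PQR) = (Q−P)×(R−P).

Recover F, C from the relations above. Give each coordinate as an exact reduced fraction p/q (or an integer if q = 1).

1. F_x = 59/6  [line -17·x + -7·y + 407/3 = 0 ∩ |FD|² = 2009/18]
2. F_y = -9/2  [line -17·x + -7·y + 407/3 = 0 ∩ |FD|² = 2009/18]
   → F = (59/6, -9/2)
3. C_x = 11  [FD · EC = 84 ∩ CF · BE = 223/9]
4. C_y = -2  [FD · EC = 84 ∩ CF · BE = 223/9]
   → C = (11, -2)

C = (11, -2)
F = (59/6, -9/2)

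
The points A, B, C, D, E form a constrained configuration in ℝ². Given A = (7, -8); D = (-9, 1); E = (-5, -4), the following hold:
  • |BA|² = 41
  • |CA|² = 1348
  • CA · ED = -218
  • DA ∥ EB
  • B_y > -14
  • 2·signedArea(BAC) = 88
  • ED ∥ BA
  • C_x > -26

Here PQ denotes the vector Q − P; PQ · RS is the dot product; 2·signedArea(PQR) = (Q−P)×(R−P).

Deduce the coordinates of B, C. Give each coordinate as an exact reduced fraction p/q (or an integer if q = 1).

B = (11, -13)
C = (-25, 10)

1. B_x = 11  [ED ∥ BA ∩ DA ∥ EB]
2. B_y = -13  [ED ∥ BA ∩ DA ∥ EB]
   → B = (11, -13)
3. C_x = -25  [CA · ED = -218 ∩ 2·signedArea(BAC) = 88]
4. C_y = 10  [CA · ED = -218 ∩ 2·signedArea(BAC) = 88]
   → C = (-25, 10)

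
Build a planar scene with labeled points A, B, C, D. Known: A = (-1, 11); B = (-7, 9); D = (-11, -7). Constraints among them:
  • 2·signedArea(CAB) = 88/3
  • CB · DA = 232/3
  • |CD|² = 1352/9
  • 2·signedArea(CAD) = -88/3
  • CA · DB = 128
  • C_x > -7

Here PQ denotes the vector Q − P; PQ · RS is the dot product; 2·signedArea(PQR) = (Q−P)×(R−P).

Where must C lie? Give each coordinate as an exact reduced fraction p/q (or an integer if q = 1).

C = (-19/3, 13/3)

1. C_x = -19/3  [CB · DA = 232/3 ∩ 2·signedArea(CAB) = 88/3]
2. C_y = 13/3  [CB · DA = 232/3 ∩ 2·signedArea(CAB) = 88/3]
   → C = (-19/3, 13/3)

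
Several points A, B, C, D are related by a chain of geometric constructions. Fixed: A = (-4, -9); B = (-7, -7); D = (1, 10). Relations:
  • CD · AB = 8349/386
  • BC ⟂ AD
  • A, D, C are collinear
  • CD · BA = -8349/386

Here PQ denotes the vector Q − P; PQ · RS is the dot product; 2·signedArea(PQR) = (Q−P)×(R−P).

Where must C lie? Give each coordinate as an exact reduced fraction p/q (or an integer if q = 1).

1. C_x = -1429/386  [A, D, C are collinear ∩ BC ⟂ AD]
2. C_y = -3037/386  [A, D, C are collinear ∩ BC ⟂ AD]
   → C = (-1429/386, -3037/386)

C = (-1429/386, -3037/386)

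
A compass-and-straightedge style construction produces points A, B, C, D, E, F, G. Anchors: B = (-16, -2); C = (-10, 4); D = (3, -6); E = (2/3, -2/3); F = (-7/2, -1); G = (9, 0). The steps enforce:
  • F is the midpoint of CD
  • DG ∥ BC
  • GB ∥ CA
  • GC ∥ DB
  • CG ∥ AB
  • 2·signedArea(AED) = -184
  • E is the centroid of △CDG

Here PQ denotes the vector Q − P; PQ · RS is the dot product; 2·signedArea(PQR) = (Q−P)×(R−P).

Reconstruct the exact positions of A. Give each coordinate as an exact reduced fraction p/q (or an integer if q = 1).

1. A_x = -35  [CG ∥ AB ∩ GB ∥ CA]
2. A_y = 2  [CG ∥ AB ∩ GB ∥ CA]
   → A = (-35, 2)

A = (-35, 2)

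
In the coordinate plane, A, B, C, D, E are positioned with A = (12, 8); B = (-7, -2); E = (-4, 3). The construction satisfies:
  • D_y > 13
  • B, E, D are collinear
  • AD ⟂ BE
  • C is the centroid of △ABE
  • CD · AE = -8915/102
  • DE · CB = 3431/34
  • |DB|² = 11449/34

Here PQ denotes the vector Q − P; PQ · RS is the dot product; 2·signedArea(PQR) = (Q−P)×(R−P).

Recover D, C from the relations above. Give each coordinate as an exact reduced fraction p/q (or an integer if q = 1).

1. D_x = 83/34  [B, E, D are collinear ∩ AD ⟂ BE]
2. D_y = 467/34  [B, E, D are collinear ∩ AD ⟂ BE]
   → D = (83/34, 467/34)
3. C_x = 1/3  [C is the centroid of △ABE]
4. C_y = 3  [C is the centroid of △ABE]
   → C = (1/3, 3)

C = (1/3, 3)
D = (83/34, 467/34)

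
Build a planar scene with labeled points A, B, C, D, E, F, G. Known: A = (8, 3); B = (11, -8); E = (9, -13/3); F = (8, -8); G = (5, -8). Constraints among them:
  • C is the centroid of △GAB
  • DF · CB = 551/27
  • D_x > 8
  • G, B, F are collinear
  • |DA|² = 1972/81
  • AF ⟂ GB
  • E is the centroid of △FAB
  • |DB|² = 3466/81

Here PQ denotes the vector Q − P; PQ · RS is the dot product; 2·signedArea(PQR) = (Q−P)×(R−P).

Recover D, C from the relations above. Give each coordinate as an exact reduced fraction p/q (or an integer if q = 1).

C = (8, -13/3)
D = (26/3, -17/9)

1. C_x = 8  [C is the centroid of △GAB]
2. C_y = -13/3  [C is the centroid of △GAB]
   → C = (8, -13/3)
3. D_x = 26/3  [line -3·x + 11/3·y + 889/27 = 0 ∩ |DB|² = 3466/81]
4. D_y = -17/9  [line -3·x + 11/3·y + 889/27 = 0 ∩ |DB|² = 3466/81]
   → D = (26/3, -17/9)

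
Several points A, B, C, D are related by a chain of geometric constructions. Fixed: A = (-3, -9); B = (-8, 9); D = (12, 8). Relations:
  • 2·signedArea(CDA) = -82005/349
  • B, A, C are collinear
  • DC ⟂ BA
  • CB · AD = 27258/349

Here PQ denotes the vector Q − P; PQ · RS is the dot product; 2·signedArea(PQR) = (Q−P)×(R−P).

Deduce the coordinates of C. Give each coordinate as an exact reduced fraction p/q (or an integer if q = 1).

1. C_x = -2202/349  [B, A, C are collinear ∩ DC ⟂ BA]
2. C_y = 1017/349  [B, A, C are collinear ∩ DC ⟂ BA]
   → C = (-2202/349, 1017/349)

C = (-2202/349, 1017/349)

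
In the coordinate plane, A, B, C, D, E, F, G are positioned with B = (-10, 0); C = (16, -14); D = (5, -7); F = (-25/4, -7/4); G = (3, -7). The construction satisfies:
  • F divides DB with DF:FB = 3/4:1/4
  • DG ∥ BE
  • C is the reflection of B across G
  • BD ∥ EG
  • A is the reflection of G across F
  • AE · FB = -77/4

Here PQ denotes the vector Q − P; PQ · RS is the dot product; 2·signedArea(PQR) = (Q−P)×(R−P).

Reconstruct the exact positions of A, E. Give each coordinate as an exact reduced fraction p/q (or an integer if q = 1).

A = (-31/2, 7/2)
E = (-12, 0)

1. A_x = -31/2  [A is the reflection of G across F]
2. A_y = 7/2  [A is the reflection of G across F]
   → A = (-31/2, 7/2)
3. E_x = -12  [BD ∥ EG ∩ DG ∥ BE]
4. E_y = 0  [BD ∥ EG ∩ DG ∥ BE]
   → E = (-12, 0)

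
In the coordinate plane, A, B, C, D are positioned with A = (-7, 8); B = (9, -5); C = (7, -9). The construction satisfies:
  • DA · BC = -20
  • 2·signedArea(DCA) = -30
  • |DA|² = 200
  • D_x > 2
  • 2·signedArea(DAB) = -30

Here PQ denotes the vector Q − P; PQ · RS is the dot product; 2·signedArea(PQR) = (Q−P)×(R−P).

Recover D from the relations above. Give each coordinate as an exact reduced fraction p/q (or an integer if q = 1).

D = (3, -2)

1. D_x = 3  [2·signedArea(DCA) = -30 ∩ 2·signedArea(DAB) = -30]
2. D_y = -2  [2·signedArea(DCA) = -30 ∩ 2·signedArea(DAB) = -30]
   → D = (3, -2)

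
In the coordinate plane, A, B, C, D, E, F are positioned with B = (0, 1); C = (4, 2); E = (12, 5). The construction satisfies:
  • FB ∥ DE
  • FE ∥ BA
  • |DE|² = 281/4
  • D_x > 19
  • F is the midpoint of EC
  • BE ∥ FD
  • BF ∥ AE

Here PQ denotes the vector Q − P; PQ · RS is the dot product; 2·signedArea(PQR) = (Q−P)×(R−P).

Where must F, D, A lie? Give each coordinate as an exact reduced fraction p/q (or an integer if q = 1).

A = (4, 5/2)
D = (20, 15/2)
F = (8, 7/2)

1. F_x = 8  [F is the midpoint of EC]
2. F_y = 7/2  [F is the midpoint of EC]
   → F = (8, 7/2)
3. D_x = 20  [FB ∥ DE ∩ BE ∥ FD]
4. D_y = 15/2  [FB ∥ DE ∩ BE ∥ FD]
   → D = (20, 15/2)
5. A_x = 4  [BF ∥ AE ∩ FE ∥ BA]
6. A_y = 5/2  [BF ∥ AE ∩ FE ∥ BA]
   → A = (4, 5/2)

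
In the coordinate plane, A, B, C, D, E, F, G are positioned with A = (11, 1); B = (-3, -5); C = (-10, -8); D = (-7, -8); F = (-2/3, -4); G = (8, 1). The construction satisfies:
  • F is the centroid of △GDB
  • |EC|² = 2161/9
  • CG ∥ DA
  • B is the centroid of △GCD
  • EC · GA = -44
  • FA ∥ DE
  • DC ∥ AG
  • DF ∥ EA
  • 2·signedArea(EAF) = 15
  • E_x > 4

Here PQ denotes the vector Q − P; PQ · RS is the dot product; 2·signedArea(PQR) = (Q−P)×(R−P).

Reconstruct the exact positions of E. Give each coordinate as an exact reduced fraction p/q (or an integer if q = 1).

1. E_x = 14/3  [DF ∥ EA ∩ FA ∥ DE]
2. E_y = -3  [DF ∥ EA ∩ FA ∥ DE]
   → E = (14/3, -3)

E = (14/3, -3)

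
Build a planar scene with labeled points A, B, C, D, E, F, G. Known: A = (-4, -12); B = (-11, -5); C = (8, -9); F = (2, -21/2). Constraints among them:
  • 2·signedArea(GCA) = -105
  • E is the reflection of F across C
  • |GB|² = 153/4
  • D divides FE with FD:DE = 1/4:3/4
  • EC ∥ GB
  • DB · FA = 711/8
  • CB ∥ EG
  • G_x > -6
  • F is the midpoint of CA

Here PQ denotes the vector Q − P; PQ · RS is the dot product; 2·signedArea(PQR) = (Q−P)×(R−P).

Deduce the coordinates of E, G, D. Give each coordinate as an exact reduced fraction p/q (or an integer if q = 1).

D = (5, -39/4)
E = (14, -15/2)
G = (-5, -7/2)

1. E_x = 14  [E is the reflection of F across C]
2. E_y = -15/2  [E is the reflection of F across C]
   → E = (14, -15/2)
3. G_x = -5  [EC ∥ GB ∩ CB ∥ EG]
4. G_y = -7/2  [EC ∥ GB ∩ CB ∥ EG]
   → G = (-5, -7/2)
5. D_x = 5  [D divides FE with FD:DE = 1/4:3/4]
6. D_y = -39/4  [D divides FE with FD:DE = 1/4:3/4]
   → D = (5, -39/4)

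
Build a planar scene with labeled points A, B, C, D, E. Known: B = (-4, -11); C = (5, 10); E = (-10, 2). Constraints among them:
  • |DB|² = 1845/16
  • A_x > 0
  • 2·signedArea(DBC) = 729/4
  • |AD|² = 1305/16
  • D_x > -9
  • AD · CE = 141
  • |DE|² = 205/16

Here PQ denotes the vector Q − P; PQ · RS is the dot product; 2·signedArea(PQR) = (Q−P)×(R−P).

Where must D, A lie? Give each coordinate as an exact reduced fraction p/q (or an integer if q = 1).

A = (1/2, -1/2)
D = (-17/2, -5/4)

1. D_x = -17/2  [line -21·x + 9·y + -669/4 = 0 ∩ |DB|² = 1845/16]
2. D_y = -5/4  [line -21·x + 9·y + -669/4 = 0 ∩ |DB|² = 1845/16]
   → D = (-17/2, -5/4)
3. A_x = 1/2  [line 15·x + 8·y + -7/2 = 0 ∩ |AD|² = 1305/16]
4. A_y = -1/2  [line 15·x + 8·y + -7/2 = 0 ∩ |AD|² = 1305/16]
   → A = (1/2, -1/2)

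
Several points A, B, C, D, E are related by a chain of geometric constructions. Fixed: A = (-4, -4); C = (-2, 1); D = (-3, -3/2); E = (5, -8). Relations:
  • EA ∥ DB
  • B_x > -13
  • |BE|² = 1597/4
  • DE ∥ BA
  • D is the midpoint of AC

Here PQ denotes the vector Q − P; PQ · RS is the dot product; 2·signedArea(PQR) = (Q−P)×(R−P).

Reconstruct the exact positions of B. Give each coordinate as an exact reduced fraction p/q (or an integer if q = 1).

1. B_x = -12  [DE ∥ BA ∩ EA ∥ DB]
2. B_y = 5/2  [DE ∥ BA ∩ EA ∥ DB]
   → B = (-12, 5/2)

B = (-12, 5/2)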